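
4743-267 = 4476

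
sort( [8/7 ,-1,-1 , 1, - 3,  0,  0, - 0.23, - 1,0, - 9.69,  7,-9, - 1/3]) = [ - 9.69, - 9, - 3,  -  1, - 1, - 1,-1/3,  -  0.23,0, 0, 0, 1,8/7, 7 ]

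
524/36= 131/9 = 14.56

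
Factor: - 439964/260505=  - 76/45 = - 2^2 * 3^( - 2)*5^( - 1 )*19^1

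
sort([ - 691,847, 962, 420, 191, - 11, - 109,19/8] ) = [ - 691, -109, - 11, 19/8 , 191,420, 847,962 ] 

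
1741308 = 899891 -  - 841417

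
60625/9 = 60625/9 = 6736.11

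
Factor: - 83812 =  - 2^2*23^1*911^1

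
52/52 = 1 = 1.00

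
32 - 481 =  - 449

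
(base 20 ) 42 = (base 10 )82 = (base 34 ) 2E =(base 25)37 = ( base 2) 1010010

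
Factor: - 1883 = -7^1*269^1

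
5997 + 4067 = 10064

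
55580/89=624 + 44/89 = 624.49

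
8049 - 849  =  7200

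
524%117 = 56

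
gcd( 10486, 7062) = 214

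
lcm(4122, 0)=0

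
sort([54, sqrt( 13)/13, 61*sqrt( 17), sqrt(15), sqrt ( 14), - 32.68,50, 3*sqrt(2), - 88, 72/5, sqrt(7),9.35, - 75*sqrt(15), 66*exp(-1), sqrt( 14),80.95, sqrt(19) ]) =[ - 75*sqrt( 15),  -  88, - 32.68, sqrt( 13)/13,sqrt (7),sqrt(14),sqrt(14 ),sqrt(15),3*sqrt(2 ),sqrt(19),9.35, 72/5, 66*exp ( - 1), 50,54,80.95, 61*sqrt (17 )] 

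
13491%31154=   13491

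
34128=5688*6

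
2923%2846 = 77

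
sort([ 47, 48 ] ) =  [ 47 , 48 ]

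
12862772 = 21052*611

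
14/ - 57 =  - 1 + 43/57= - 0.25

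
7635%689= 56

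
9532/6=1588 + 2/3 = 1588.67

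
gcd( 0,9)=9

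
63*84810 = 5343030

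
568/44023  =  568/44023 = 0.01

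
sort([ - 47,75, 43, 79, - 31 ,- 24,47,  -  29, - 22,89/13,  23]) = [ - 47, - 31, - 29,-24, - 22,89/13,23,43, 47 , 75,79 ] 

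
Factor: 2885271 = 3^1*961757^1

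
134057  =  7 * 19151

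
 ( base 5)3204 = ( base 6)1553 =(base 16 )1ad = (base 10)429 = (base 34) CL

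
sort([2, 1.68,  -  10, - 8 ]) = [  -  10, - 8, 1.68, 2]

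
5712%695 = 152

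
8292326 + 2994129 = 11286455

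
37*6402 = 236874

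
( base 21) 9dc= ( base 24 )796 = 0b1000010011110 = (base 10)4254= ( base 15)13D9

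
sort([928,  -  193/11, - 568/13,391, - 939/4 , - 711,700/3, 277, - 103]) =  [-711,-939/4, - 103, - 568/13, - 193/11,700/3,277, 391,928 ] 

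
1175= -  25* (  -  47)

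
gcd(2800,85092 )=28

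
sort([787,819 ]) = [ 787,819 ]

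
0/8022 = 0  =  0.00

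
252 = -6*(-42 )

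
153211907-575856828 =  - 422644921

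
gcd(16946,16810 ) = 2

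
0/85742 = 0=0.00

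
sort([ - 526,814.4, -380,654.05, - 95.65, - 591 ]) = [ - 591,  -  526, - 380, - 95.65,654.05,814.4]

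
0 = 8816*0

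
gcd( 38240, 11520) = 160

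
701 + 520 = 1221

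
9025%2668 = 1021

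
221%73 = 2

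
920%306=2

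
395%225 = 170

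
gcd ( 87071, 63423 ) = 1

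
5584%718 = 558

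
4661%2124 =413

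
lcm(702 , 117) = 702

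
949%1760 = 949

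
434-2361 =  - 1927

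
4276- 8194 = - 3918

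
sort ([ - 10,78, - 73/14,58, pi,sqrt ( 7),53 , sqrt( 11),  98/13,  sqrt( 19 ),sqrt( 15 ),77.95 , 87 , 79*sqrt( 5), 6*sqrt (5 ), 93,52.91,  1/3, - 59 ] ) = [  -  59, - 10, - 73/14,1/3,sqrt( 7),pi,sqrt( 11),sqrt(15),  sqrt( 19 ),98/13,6*sqrt( 5 ), 52.91,53,58,77.95,78, 87,93,79*sqrt(5)]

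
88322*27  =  2384694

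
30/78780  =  1/2626=0.00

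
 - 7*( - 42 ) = 294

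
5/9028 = 5/9028 = 0.00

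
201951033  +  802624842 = 1004575875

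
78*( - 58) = - 4524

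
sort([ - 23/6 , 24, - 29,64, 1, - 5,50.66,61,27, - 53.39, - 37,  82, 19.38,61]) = [ - 53.39,-37, - 29, - 5, - 23/6,1,19.38,24,27, 50.66,61,61,64  ,  82 ]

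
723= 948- 225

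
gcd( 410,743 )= 1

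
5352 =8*669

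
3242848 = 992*3269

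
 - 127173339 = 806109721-933283060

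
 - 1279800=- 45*28440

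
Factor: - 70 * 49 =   -  3430 =-2^1*5^1*7^3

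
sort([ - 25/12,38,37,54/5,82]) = [ - 25/12, 54/5,37,  38,  82] 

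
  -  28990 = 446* ( - 65)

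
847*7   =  5929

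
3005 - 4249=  - 1244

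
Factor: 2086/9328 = 2^(-3)*7^1 * 11^(  -  1 )*53^(-1)*149^1 = 1043/4664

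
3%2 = 1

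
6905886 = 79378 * 87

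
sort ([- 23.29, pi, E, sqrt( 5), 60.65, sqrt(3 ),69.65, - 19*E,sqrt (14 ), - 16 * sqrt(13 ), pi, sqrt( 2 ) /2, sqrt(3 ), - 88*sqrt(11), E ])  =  [  -  88*sqrt (11) , - 16*sqrt( 13), - 19 * E, - 23.29, sqrt(2 )/2, sqrt(3 ), sqrt( 3 ),sqrt ( 5 ), E,E, pi, pi, sqrt(14), 60.65, 69.65]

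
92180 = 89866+2314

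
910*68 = 61880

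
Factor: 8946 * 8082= 72301572 = 2^2*3^4 * 7^1*71^1*449^1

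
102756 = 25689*4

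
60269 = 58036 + 2233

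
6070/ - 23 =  - 6070/23 = - 263.91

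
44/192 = 11/48  =  0.23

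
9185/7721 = 9185/7721 = 1.19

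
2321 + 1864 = 4185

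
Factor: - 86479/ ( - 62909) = 7^(  -  1) * 11^(  -  1 ) * 17^1*19^( - 1 )*43^( - 1 )*5087^1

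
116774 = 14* 8341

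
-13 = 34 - 47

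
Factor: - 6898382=- 2^1*3449191^1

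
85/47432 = 85/47432 = 0.00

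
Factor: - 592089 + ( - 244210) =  - 836299^1 = - 836299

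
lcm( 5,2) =10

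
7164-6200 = 964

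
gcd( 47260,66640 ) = 340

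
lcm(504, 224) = 2016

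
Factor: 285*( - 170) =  - 2^1*3^1*5^2*17^1 * 19^1 = - 48450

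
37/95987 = 37/95987  =  0.00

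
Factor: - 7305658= -2^1*3652829^1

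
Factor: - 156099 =  -  3^1*61^1*853^1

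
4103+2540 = 6643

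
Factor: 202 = 2^1*101^1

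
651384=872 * 747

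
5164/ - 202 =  - 2582/101 = - 25.56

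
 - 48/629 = -48/629 = - 0.08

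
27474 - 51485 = -24011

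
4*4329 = 17316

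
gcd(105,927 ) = 3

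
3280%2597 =683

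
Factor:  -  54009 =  - 3^2*17^1*353^1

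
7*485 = 3395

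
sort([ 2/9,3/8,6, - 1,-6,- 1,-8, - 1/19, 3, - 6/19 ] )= [ -8,-6, - 1,- 1, - 6/19, - 1/19, 2/9,3/8, 3,6 ] 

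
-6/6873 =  - 2/2291 = - 0.00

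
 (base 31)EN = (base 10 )457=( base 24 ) j1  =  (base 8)711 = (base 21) 10g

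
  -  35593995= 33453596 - 69047591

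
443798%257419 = 186379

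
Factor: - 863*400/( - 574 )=172600/287  =  2^3*5^2*7^( -1)*41^(- 1)*863^1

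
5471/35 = 5471/35 = 156.31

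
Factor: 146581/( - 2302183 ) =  - 13^( - 1) * 146581^1 * 177091^( - 1)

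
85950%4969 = 1477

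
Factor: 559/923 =43/71 =43^1*71^( - 1)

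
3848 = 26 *148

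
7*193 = 1351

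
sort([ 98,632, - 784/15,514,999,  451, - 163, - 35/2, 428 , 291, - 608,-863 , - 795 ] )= [-863,-795, - 608, - 163, -784/15, - 35/2,98, 291, 428, 451,  514,632,999 ]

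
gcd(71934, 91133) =1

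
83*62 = 5146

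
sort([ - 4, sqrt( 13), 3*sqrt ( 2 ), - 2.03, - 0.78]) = [- 4,-2.03,- 0.78, sqrt( 13 ), 3*sqrt(2 ) ] 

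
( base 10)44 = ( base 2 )101100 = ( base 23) 1L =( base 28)1g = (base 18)28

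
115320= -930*( - 124)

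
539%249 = 41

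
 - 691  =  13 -704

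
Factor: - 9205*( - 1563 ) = 14387415 = 3^1*5^1*7^1*263^1*521^1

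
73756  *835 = 61586260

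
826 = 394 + 432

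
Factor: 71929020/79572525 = 2^2* 5^( - 1 )*23^(-1)*103^2*113^1*163^( - 1)*283^( - 1)= 4795268/5304835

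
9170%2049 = 974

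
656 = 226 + 430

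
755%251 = 2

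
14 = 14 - 0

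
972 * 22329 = 21703788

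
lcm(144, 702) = 5616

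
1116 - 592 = 524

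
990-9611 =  - 8621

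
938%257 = 167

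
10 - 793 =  - 783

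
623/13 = 623/13 = 47.92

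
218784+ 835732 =1054516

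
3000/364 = 8+22/91 = 8.24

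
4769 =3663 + 1106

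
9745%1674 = 1375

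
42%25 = 17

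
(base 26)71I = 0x12a8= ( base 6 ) 34040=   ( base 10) 4776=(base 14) 1a52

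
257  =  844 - 587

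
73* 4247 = 310031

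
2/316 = 1/158 = 0.01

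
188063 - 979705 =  - 791642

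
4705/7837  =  4705/7837 = 0.60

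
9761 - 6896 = 2865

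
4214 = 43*98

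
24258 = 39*622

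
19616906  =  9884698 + 9732208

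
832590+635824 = 1468414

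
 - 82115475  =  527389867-609505342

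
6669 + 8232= 14901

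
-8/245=-1 + 237/245 = -0.03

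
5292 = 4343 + 949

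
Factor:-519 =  - 3^1 * 173^1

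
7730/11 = 702 + 8/11 = 702.73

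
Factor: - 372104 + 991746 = 619642=2^1*491^1*631^1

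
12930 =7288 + 5642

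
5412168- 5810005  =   - 397837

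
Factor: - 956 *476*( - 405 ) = 2^4*3^4*5^1*7^1 *17^1*239^1 = 184297680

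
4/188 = 1/47  =  0.02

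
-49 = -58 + 9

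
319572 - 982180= - 662608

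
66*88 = 5808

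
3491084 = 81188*43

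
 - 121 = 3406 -3527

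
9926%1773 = 1061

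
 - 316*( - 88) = 27808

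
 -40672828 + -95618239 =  - 136291067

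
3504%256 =176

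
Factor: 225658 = 2^1 * 17^1*6637^1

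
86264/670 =128  +  252/335= 128.75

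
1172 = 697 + 475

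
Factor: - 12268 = -2^2* 3067^1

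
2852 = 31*92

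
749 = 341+408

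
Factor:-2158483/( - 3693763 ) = 2158483^1 * 3693763^(-1) 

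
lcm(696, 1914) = 7656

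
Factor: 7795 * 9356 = 72930020 =2^2*5^1*1559^1 * 2339^1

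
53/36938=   53/36938 = 0.00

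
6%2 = 0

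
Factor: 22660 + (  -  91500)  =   - 68840 = - 2^3*  5^1*1721^1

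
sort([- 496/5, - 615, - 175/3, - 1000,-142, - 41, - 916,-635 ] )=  [ - 1000, - 916, - 635, - 615 , - 142, - 496/5, - 175/3,-41 ] 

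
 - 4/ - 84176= 1/21044 = 0.00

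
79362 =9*8818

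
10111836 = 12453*812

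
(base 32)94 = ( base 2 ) 100100100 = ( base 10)292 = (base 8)444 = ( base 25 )BH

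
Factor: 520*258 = 134160 = 2^4 * 3^1*5^1*13^1*43^1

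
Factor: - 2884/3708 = - 3^( - 2)*7^1 = - 7/9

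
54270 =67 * 810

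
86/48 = 43/24 = 1.79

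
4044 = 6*674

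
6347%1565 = 87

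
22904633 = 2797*8189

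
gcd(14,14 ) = 14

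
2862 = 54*53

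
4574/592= 7 + 215/296 = 7.73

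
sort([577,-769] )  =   [ - 769 , 577] 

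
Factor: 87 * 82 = 7134 = 2^1*3^1*29^1*41^1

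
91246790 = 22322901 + 68923889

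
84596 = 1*84596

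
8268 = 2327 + 5941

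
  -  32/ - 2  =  16/1=16.00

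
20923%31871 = 20923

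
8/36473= 8/36473 = 0.00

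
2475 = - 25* ( - 99 ) 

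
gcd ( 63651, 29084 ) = 1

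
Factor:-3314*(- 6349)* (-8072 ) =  -169839610192 = -2^4*7^1*907^1*1009^1*1657^1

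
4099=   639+3460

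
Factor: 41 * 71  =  2911 = 41^1*71^1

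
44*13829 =608476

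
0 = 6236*0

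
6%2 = 0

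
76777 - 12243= 64534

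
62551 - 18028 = 44523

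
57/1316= 57/1316 = 0.04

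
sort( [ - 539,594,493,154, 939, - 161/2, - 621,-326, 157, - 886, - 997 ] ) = [ - 997, - 886, - 621, - 539, - 326, - 161/2,154, 157,493,  594,939 ] 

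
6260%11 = 1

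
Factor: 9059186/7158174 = 3^( - 1 ) * 19^( - 1 ) * 139^1 * 32587^1*  62791^(-1 ) = 4529593/3579087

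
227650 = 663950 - 436300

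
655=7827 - 7172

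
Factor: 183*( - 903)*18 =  - 2974482  =  - 2^1*3^4*7^1*43^1*61^1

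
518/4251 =518/4251 = 0.12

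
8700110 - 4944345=3755765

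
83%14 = 13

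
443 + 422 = 865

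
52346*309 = 16174914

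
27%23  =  4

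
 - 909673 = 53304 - 962977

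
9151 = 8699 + 452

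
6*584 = 3504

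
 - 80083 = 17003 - 97086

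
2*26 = 52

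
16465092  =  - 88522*( - 186 )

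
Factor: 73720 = 2^3 * 5^1*19^1*97^1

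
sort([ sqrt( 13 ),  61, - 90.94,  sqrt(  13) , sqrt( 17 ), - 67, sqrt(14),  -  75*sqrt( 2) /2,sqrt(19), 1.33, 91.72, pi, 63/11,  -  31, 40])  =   [ - 90.94, - 67, - 75*sqrt(2)/2, - 31,  1.33, pi,  sqrt( 13),  sqrt( 13),sqrt( 14),sqrt( 17) , sqrt(19), 63/11,40,61  ,  91.72]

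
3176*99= 314424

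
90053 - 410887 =-320834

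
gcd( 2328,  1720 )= 8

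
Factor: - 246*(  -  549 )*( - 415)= - 2^1*3^3*5^1 * 41^1*61^1*83^1 = -56047410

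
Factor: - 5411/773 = -7^1 = - 7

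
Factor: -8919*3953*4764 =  - 167963428548 = - 2^2*3^3  *59^1*67^1 * 397^1*991^1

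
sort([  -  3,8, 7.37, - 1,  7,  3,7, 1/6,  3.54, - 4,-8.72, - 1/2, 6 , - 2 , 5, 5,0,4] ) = [ - 8.72, - 4, - 3 ,-2, - 1, - 1/2,0 , 1/6,3,  3.54, 4, 5, 5,6, 7, 7, 7.37, 8 ] 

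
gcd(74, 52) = 2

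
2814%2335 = 479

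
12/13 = 12/13 = 0.92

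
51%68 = 51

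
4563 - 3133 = 1430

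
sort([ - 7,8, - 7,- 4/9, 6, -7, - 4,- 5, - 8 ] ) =[  -  8, - 7, - 7,-7, - 5, - 4, - 4/9,6, 8 ]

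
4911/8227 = 4911/8227= 0.60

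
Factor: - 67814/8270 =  - 5^(-1 ) * 41^1 = -41/5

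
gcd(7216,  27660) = 4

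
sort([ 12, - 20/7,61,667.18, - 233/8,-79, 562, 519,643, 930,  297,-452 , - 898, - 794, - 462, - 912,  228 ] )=[  -  912,- 898,-794, - 462,- 452, - 79,- 233/8,- 20/7, 12, 61,  228, 297, 519,562,  643,667.18, 930 ] 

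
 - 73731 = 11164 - 84895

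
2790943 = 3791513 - 1000570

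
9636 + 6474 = 16110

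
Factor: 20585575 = 5^2*23^1 *35801^1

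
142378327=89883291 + 52495036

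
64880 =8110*8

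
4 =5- 1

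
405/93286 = 405/93286 = 0.00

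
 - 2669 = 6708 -9377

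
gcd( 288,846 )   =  18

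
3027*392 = 1186584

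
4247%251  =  231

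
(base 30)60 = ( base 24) 7c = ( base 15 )C0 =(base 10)180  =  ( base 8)264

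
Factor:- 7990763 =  - 11^1*97^1*7489^1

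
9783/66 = 3261/22 = 148.23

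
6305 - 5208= 1097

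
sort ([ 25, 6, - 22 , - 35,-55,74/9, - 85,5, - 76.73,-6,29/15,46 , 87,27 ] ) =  [  -  85,-76.73, - 55, -35, - 22, - 6, 29/15, 5 , 6,74/9,25, 27, 46,87 ]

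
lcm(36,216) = 216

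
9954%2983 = 1005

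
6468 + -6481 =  - 13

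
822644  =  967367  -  144723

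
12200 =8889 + 3311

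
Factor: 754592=2^5*23581^1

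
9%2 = 1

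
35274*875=30864750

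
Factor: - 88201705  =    -  5^1*  19^1*107^1*8677^1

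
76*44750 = 3401000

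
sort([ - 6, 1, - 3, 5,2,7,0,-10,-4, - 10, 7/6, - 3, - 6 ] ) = [ - 10, - 10,  -  6, - 6, - 4, - 3,-3,0,  1 , 7/6,2 , 5,  7 ] 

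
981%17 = 12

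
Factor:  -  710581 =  - 19^1*149^1*251^1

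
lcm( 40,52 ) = 520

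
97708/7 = 13958  +  2/7 =13958.29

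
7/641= 7/641 = 0.01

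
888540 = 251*3540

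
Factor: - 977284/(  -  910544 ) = 244321/227636 = 2^( - 2 )*7^1*11^1 * 19^1*167^1*56909^( - 1)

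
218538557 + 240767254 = 459305811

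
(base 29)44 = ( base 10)120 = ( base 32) 3O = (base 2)1111000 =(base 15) 80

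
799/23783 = 47/1399=0.03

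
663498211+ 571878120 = 1235376331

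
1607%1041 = 566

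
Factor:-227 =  -227^1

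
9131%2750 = 881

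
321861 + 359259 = 681120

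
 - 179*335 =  - 59965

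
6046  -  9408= - 3362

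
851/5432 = 851/5432 = 0.16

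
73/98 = 73/98 = 0.74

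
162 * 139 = 22518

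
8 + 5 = 13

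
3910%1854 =202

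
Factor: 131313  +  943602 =3^2*5^1*23887^1 = 1074915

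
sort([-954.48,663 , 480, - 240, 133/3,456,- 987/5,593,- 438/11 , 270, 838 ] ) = [  -  954.48, - 240, - 987/5,-438/11 , 133/3,270, 456 , 480, 593,663,838]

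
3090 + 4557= 7647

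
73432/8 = 9179 =9179.00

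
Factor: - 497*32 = -2^5*7^1  *  71^1 =- 15904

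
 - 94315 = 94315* ( - 1)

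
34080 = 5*6816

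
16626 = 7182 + 9444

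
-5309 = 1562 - 6871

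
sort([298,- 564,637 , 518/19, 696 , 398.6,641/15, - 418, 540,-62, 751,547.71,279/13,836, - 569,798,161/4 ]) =[ - 569,-564, - 418, - 62,279/13, 518/19,161/4,641/15,  298,398.6 , 540, 547.71,637,696,751,798, 836 ] 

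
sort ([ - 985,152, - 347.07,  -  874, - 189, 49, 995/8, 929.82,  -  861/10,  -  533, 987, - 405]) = [-985, - 874, - 533, - 405, - 347.07,-189,  -  861/10,49, 995/8,152, 929.82, 987]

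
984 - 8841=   -  7857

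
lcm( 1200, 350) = 8400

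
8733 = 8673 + 60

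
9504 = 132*72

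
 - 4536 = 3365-7901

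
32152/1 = 32152 = 32152.00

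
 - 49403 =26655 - 76058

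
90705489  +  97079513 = 187785002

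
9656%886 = 796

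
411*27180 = 11170980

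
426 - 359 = 67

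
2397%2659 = 2397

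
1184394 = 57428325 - 56243931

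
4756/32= 148+5/8= 148.62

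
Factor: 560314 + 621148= 2^1*487^1*1213^1 = 1181462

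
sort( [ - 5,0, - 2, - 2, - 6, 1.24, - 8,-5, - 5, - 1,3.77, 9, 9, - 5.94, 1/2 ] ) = [ - 8,-6, - 5.94, - 5, - 5,-5, - 2, - 2, - 1, 0,  1/2,1.24,  3.77,9, 9 ] 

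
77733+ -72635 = 5098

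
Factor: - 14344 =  - 2^3*11^1 * 163^1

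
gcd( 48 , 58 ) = 2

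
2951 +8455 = 11406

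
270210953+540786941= 810997894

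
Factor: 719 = 719^1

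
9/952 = 9/952 = 0.01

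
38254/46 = 831 + 14/23 = 831.61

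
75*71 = 5325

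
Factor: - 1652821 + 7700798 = 13^1 * 73^1*6373^1 =6047977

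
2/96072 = 1/48036 = 0.00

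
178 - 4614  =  -4436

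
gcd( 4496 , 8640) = 16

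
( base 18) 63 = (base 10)111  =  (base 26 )47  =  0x6F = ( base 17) 69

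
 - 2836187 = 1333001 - 4169188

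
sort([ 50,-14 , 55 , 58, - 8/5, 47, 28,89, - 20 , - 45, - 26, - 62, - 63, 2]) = [- 63, - 62, - 45,-26,  -  20,- 14, - 8/5,2,28, 47,50, 55 , 58,89 ]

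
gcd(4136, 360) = 8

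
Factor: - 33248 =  - 2^5*  1039^1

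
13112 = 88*149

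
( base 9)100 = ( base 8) 121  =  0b1010001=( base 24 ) 39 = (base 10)81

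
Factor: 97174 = 2^1*7^1*11^1* 631^1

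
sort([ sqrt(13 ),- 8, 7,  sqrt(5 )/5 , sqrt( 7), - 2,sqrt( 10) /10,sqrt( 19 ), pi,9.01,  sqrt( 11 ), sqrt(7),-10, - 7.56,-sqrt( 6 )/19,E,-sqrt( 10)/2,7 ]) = [-10, -8, - 7.56, - 2, - sqrt( 10)/2, - sqrt(6)/19,sqrt(10)/10, sqrt (5 )/5, sqrt( 7),sqrt(7 ),  E,pi,sqrt( 11 ),sqrt(13),sqrt(19),7,7,9.01] 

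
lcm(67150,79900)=6312100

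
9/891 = 1/99 = 0.01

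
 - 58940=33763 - 92703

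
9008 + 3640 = 12648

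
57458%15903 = 9749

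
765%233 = 66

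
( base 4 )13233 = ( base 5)3440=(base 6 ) 2143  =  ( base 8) 757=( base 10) 495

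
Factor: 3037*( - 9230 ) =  - 2^1*5^1*13^1*71^1*3037^1 = - 28031510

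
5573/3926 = 5573/3926 =1.42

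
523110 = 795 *658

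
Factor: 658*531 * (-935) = -2^1*3^2*5^1 * 7^1*11^1*17^1*47^1*59^1= - 326687130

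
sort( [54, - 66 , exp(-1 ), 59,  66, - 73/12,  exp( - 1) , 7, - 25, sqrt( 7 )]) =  [ - 66,-25,  -  73/12,exp( - 1), exp( - 1), sqrt( 7), 7, 54,59,  66] 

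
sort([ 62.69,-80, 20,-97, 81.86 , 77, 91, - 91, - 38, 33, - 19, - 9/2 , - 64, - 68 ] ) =[ - 97, - 91, - 80, - 68,  -  64, - 38, -19, - 9/2,20, 33, 62.69,77, 81.86, 91] 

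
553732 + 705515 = 1259247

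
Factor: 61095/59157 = 20365/19719 = 3^(- 2 )*5^1*7^( - 1 )*313^( -1)*4073^1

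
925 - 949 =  - 24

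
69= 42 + 27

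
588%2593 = 588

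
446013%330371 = 115642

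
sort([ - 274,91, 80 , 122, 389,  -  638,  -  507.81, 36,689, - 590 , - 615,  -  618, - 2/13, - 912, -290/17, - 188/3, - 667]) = [ - 912,-667, - 638, - 618, - 615, - 590, - 507.81 , - 274, - 188/3 , - 290/17, - 2/13,36,80, 91, 122, 389, 689]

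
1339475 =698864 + 640611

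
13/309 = 13/309 = 0.04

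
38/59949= 38/59949 = 0.00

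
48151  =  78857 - 30706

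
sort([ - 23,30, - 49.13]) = [ - 49.13, - 23,30] 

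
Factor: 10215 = 3^2*5^1 * 227^1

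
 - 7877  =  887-8764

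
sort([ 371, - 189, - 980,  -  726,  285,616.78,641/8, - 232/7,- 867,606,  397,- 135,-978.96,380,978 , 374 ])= [-980, - 978.96,  -  867, - 726,-189, - 135, - 232/7,641/8,285,371,374,  380,397, 606, 616.78,978]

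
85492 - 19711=65781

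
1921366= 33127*58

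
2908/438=1454/219 = 6.64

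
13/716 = 13/716  =  0.02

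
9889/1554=6 + 565/1554 = 6.36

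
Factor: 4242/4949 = 6/7= 2^1*3^1*7^(-1 ) 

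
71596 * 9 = 644364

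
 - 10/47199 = -10/47199 = -0.00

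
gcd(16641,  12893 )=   1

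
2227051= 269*8279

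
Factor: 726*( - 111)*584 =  - 2^4 *3^2*11^2 *37^1*73^1  =  - 47062224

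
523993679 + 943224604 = 1467218283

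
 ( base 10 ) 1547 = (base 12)A8B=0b11000001011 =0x60b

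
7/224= 1/32= 0.03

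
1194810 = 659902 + 534908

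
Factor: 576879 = 3^1 * 31^1 * 6203^1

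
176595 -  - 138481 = 315076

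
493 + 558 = 1051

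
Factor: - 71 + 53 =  - 18 = -2^1*3^2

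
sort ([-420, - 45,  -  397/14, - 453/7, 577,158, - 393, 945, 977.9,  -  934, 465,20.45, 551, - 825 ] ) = [ - 934, - 825, - 420 , - 393, - 453/7,  -  45, - 397/14, 20.45,  158,465,551, 577,945, 977.9 ] 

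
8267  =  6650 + 1617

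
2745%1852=893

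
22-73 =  - 51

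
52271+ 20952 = 73223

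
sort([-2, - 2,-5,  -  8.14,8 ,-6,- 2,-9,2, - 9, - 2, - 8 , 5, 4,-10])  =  [ - 10, - 9,-9, - 8.14, - 8, - 6,  -  5, - 2 , - 2, - 2,-2, 2, 4,5,8]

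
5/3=5/3 = 1.67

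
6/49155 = 2/16385 = 0.00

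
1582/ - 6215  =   - 1  +  41/55 = - 0.25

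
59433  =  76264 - 16831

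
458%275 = 183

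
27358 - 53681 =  - 26323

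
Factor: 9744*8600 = 83798400 = 2^7*3^1 * 5^2*7^1 * 29^1*43^1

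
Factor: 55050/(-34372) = -27525/17186=- 2^ ( - 1)*3^1*5^2*13^( - 1) * 367^1 * 661^( - 1 ) 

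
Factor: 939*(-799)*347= -3^1*17^1*47^1*313^1 * 347^1 = - 260340567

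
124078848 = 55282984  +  68795864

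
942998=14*67357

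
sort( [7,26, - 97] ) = [-97, 7 , 26] 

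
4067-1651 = 2416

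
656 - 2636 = -1980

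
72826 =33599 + 39227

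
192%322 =192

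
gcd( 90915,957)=957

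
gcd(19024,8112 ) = 16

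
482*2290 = 1103780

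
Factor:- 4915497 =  - 3^1*709^1 * 2311^1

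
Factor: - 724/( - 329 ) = 2^2* 7^( - 1)*47^( - 1)*181^1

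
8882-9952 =-1070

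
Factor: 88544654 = 2^1*11^2*43^1*67^1*127^1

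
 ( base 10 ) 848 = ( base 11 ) 701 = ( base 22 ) 1gc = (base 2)1101010000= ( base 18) 2B2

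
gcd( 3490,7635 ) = 5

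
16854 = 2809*6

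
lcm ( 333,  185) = 1665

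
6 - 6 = 0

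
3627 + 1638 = 5265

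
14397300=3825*3764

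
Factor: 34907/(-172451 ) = -67^1*331^(-1) = - 67/331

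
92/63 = 92/63 = 1.46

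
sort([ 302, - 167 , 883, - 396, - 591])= [ - 591, - 396, - 167 , 302, 883]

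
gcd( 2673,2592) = 81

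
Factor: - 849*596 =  - 2^2*3^1 * 149^1*283^1 = - 506004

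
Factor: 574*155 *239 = 21263830 = 2^1*5^1*7^1*31^1*41^1*239^1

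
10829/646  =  637/38 = 16.76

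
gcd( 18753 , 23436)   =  21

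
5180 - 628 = 4552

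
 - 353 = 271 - 624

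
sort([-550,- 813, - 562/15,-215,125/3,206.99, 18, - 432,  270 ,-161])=[-813, - 550, - 432, - 215,-161,  -  562/15, 18,125/3,206.99,270]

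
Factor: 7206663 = 3^1*31^1 * 77491^1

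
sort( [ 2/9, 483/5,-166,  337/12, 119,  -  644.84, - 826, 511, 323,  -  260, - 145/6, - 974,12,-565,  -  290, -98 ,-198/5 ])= [-974, - 826,-644.84, - 565,-290, - 260, - 166, - 98, - 198/5 ,-145/6,2/9, 12,337/12, 483/5, 119,323, 511 ]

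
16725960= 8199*2040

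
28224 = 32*882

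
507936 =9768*52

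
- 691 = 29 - 720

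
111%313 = 111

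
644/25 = 644/25 = 25.76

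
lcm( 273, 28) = 1092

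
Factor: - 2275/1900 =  - 2^ ( - 2)*7^1*13^1*19^( - 1) = - 91/76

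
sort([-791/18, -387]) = [- 387,  -  791/18] 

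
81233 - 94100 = - 12867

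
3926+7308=11234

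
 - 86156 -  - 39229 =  - 46927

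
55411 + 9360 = 64771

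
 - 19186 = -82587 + 63401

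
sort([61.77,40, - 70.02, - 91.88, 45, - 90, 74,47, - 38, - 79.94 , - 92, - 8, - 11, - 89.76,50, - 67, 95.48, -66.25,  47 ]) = [-92, - 91.88,- 90 , - 89.76, - 79.94, - 70.02, - 67, - 66.25, - 38,- 11,-8, 40, 45, 47, 47, 50, 61.77, 74, 95.48]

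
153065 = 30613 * 5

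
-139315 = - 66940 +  - 72375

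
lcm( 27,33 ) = 297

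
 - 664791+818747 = 153956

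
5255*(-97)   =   - 509735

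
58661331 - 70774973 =  -  12113642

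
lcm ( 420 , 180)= 1260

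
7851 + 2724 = 10575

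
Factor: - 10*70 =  - 2^2*5^2*7^1 = -  700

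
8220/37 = 8220/37 = 222.16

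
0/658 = 0 = 0.00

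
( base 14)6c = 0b1100000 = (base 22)48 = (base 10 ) 96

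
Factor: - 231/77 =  - 3^1 = - 3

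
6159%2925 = 309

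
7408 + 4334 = 11742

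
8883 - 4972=3911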